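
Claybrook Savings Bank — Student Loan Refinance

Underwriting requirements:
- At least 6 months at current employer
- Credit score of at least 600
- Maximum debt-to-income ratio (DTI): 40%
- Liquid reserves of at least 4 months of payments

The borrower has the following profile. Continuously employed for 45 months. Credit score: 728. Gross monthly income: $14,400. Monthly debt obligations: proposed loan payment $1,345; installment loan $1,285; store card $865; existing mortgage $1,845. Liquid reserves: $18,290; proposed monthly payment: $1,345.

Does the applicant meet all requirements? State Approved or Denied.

Employment 45 ≥ 6 months
Credit score 728 ≥ 600 (meets)
Total monthly debts = (1,345 + 1,285 + 865 + 1,845) = 5,340. DTI: 5,340 ÷ 14,400 = 37.1%, within the 40% cap
Reserves = 18,290/1,345 = 13.6 months ≥ 4
All criteria satisfied.

Approved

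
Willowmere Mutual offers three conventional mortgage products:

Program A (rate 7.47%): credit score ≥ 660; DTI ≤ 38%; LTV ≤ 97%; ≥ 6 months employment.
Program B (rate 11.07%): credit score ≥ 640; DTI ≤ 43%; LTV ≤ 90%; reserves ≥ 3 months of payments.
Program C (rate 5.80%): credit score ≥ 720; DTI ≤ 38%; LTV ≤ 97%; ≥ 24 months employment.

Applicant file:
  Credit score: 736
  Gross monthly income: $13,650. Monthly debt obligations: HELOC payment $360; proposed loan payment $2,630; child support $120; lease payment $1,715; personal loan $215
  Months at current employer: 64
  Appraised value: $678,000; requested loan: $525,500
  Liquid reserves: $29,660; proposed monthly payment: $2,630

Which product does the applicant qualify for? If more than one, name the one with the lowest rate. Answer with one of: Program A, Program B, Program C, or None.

Program C

Total debts = (360 + 2,630 + 120 + 1,715 + 215) = 5,040; DTI = 5,040/13,650 = 36.9%.
LTV = 525,500/678,000 = 77.5%.
Reserves = 29,660/2,630 = 11.3 months.
Program A: score 736 ≥ 660; DTI 36.9% ≤ 38%; LTV 77.5% ≤ 97%; employment 64 ≥ 6 mo → qualifies.
Program B: score 736 ≥ 640; DTI 36.9% ≤ 43%; LTV 77.5% ≤ 90%; reserves 11.3 ≥ 3 mo → qualifies.
Program C: score 736 ≥ 720; DTI 36.9% ≤ 38%; LTV 77.5% ≤ 97%; employment 64 ≥ 24 mo → qualifies.
Qualifying: Program A, Program B, Program C. Lowest rate is 5.80% → Program C.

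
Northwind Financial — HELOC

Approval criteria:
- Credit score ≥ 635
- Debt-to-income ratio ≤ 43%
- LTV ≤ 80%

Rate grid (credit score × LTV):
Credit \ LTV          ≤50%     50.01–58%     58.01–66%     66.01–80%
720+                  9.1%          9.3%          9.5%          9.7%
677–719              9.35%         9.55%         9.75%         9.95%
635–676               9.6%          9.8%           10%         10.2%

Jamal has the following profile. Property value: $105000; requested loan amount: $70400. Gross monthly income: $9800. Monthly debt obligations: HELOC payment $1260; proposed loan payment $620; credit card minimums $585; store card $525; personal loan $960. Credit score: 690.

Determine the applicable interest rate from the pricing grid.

Credit score 690 ≥ 635; Total monthly debts = (1,260 + 620 + 585 + 525 + 960) = 3,950. Debt-to-income = 3,950/9,800 = 40.3% — meets 43% limit
Loan-to-value = 70,400/105,000 = 67% — pass (80% max)
Score 690 is in the 677–719 band; LTV 67% is in the 66.01–80% band → 9.95%.

9.95%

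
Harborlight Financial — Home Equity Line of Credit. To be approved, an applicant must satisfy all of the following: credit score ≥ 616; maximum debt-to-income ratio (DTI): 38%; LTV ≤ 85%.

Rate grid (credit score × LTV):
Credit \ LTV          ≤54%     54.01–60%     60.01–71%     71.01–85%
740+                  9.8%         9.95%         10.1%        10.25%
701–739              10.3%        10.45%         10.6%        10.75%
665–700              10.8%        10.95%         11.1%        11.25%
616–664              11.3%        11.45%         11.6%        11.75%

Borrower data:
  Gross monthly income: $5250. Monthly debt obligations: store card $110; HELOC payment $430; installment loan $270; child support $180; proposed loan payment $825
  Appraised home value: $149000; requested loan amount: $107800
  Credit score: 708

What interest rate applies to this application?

Credit score 708 ≥ 616; Total monthly debts = (110 + 430 + 270 + 180 + 825) = 1,815. DTI: 1,815 ÷ 5,250 = 34.6%, within the 38% cap
LTV = 107,800/149,000 = 72.3% ≤ 85%
Score 708 is in the 701–739 band; LTV 72.3% is in the 71.01–85% band → 10.75%.

10.75%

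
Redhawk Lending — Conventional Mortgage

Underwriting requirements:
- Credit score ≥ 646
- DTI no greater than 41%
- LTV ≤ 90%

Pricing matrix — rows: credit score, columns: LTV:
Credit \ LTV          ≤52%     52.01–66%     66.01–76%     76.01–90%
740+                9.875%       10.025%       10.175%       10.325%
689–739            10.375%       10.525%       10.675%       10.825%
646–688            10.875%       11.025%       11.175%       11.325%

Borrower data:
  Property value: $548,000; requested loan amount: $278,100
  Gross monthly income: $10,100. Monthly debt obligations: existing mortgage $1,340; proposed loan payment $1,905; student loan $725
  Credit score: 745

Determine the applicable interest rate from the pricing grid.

9.875%

Credit score 745 ≥ 646; Total monthly debts = (1,340 + 1,905 + 725) = 3,970. Debt-to-income = 3,970/10,100 = 39.3% — meets 41% limit
Loan-to-value = 278,100/548,000 = 50.7% — pass (90% max)
Score 745 is in the 740+ band; LTV 50.7% is in the ≤52% band → 9.875%.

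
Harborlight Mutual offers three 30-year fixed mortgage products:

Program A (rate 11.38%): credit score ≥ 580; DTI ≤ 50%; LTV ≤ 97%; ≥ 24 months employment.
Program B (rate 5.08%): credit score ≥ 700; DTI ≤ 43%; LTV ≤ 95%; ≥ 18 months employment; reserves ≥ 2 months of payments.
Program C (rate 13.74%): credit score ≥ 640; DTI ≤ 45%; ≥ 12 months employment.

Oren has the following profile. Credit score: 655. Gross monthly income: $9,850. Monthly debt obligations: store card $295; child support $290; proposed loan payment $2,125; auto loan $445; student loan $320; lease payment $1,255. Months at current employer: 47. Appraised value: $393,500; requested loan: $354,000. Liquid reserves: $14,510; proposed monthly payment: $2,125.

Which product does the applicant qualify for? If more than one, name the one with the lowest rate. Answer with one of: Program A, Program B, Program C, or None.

Program A

Total debts = (295 + 290 + 2,125 + 445 + 320 + 1,255) = 4,730; DTI = 4,730/9,850 = 48%.
LTV = 354,000/393,500 = 90%.
Reserves = 14,510/2,125 = 6.8 months.
Program A: score 655 ≥ 580; DTI 48% ≤ 50%; LTV 90% ≤ 97%; employment 47 ≥ 24 mo → qualifies.
Program B: score 655 < 700; DTI 48% > 43%; LTV 90% ≤ 95%; employment 47 ≥ 18 mo; reserves 6.8 ≥ 2 mo → does not qualify.
Program C: score 655 ≥ 640; DTI 48% > 45%; employment 47 ≥ 12 mo → does not qualify.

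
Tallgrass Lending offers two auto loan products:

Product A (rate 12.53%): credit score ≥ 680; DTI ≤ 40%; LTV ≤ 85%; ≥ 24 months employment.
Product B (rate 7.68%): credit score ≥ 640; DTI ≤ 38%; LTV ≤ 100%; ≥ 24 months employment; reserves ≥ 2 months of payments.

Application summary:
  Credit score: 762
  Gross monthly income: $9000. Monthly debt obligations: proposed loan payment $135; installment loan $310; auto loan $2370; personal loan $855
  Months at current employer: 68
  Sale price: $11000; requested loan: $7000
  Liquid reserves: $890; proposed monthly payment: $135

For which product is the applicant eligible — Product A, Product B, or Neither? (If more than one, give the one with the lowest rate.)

Neither

Total debts = (135 + 310 + 2,370 + 855) = 3,670; DTI = 3,670/9,000 = 40.8%.
LTV = 7,000/11,000 = 63.6%.
Reserves = 890/135 = 6.6 months.
Product A: score 762 ≥ 680; DTI 40.8% > 40%; LTV 63.6% ≤ 85%; employment 68 ≥ 24 mo → does not qualify.
Product B: score 762 ≥ 640; DTI 40.8% > 38%; LTV 63.6% ≤ 100%; employment 68 ≥ 24 mo; reserves 6.6 ≥ 2 mo → does not qualify.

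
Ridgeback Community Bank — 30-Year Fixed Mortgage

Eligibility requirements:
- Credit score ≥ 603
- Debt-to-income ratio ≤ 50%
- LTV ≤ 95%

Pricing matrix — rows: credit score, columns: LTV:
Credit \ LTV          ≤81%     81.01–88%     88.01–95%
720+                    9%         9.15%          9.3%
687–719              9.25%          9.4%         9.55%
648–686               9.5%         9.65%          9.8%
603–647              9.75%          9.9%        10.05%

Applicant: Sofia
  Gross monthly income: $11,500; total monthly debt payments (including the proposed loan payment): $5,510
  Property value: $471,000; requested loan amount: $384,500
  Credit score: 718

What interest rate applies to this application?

9.4%

Credit score 718 ≥ 603; DTI: 5,510 ÷ 11,500 = 47.9%, within the 50% cap
LTV: 384,500 ÷ 471,000 = 81.6%, within 95% cap
Row: 718 falls in 687–719. Column: 81.6% falls in 81.01–88%. Rate = 9.4%.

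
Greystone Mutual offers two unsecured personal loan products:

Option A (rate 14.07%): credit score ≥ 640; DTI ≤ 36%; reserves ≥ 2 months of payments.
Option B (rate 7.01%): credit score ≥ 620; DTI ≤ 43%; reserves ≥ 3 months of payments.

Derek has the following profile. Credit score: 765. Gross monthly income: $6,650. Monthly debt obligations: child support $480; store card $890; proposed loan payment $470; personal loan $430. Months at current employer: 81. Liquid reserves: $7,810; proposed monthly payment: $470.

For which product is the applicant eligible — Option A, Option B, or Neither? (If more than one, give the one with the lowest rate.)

Option B

Total debts = (480 + 890 + 470 + 430) = 2,270; DTI = 2,270/6,650 = 34.1%.
Reserves = 7,810/470 = 16.6 months.
Option A: score 765 ≥ 640; DTI 34.1% ≤ 36%; reserves 16.6 ≥ 2 mo → qualifies.
Option B: score 765 ≥ 620; DTI 34.1% ≤ 43%; reserves 16.6 ≥ 3 mo → qualifies.
Qualifying: Option A, Option B. Lowest rate is 7.01% → Option B.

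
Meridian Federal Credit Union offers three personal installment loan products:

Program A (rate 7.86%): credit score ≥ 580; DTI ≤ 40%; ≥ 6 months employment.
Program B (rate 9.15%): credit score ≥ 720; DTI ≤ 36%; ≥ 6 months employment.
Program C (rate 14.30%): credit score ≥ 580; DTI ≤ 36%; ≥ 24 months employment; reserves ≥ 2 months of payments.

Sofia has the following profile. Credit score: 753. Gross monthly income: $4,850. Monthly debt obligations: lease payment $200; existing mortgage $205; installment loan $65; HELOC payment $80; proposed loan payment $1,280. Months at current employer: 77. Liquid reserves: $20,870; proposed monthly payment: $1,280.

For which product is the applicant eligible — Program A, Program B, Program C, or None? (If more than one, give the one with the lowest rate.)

Program A

Total debts = (200 + 205 + 65 + 80 + 1,280) = 1,830; DTI = 1,830/4,850 = 37.7%.
Reserves = 20,870/1,280 = 16.3 months.
Program A: score 753 ≥ 580; DTI 37.7% ≤ 40%; employment 77 ≥ 6 mo → qualifies.
Program B: score 753 ≥ 720; DTI 37.7% > 36%; employment 77 ≥ 6 mo → does not qualify.
Program C: score 753 ≥ 580; DTI 37.7% > 36%; employment 77 ≥ 24 mo; reserves 16.3 ≥ 2 mo → does not qualify.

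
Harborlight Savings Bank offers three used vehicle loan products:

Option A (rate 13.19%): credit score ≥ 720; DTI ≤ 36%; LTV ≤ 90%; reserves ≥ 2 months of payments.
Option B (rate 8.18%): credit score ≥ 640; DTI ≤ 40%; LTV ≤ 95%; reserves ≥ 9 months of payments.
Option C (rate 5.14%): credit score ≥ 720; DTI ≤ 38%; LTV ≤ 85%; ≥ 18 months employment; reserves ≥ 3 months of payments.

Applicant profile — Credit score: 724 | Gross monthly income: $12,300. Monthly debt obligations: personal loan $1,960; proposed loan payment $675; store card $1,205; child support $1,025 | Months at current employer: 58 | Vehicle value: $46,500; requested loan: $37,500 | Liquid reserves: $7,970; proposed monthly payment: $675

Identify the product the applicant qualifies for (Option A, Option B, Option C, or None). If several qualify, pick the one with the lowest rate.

Total debts = (1,960 + 675 + 1,205 + 1,025) = 4,865; DTI = 4,865/12,300 = 39.6%.
LTV = 37,500/46,500 = 80.6%.
Reserves = 7,970/675 = 11.8 months.
Option A: score 724 ≥ 720; DTI 39.6% > 36%; LTV 80.6% ≤ 90%; reserves 11.8 ≥ 2 mo → does not qualify.
Option B: score 724 ≥ 640; DTI 39.6% ≤ 40%; LTV 80.6% ≤ 95%; reserves 11.8 ≥ 9 mo → qualifies.
Option C: score 724 ≥ 720; DTI 39.6% > 38%; LTV 80.6% ≤ 85%; employment 58 ≥ 18 mo; reserves 11.8 ≥ 3 mo → does not qualify.

Option B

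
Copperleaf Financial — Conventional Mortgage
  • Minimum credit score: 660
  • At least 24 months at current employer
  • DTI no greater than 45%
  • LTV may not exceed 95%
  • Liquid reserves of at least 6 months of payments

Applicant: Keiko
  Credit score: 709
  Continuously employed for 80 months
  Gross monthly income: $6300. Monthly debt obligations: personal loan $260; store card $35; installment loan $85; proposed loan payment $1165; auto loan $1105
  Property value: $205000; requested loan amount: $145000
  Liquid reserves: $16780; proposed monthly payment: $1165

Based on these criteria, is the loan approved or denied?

Approved

Credit score 709 ≥ 660 (meets)
Employment 80 ≥ 24 months
Total monthly debts = (260 + 35 + 85 + 1,165 + 1,105) = 2,650. DTI: 2,650 ÷ 6,300 = 42.1%, within the 45% cap
LTV = 145,000/205,000 = 70.7% ≤ 95%
Reserves: 16,780 ÷ 1,165 = 14.4 months (meets 6-month minimum)
All criteria satisfied.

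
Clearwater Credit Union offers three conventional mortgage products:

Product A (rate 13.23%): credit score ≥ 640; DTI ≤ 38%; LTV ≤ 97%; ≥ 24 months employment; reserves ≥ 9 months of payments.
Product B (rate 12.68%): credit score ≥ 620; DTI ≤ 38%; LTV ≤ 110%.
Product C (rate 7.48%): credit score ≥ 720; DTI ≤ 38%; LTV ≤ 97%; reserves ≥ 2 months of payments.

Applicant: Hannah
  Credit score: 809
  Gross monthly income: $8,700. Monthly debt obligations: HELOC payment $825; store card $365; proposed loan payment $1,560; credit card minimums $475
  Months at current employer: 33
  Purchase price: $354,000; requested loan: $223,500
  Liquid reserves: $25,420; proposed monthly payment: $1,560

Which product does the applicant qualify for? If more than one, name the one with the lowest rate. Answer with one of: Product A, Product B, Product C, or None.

Total debts = (825 + 365 + 1,560 + 475) = 3,225; DTI = 3,225/8,700 = 37.1%.
LTV = 223,500/354,000 = 63.1%.
Reserves = 25,420/1,560 = 16.3 months.
Product A: score 809 ≥ 640; DTI 37.1% ≤ 38%; LTV 63.1% ≤ 97%; employment 33 ≥ 24 mo; reserves 16.3 ≥ 9 mo → qualifies.
Product B: score 809 ≥ 620; DTI 37.1% ≤ 38%; LTV 63.1% ≤ 110% → qualifies.
Product C: score 809 ≥ 720; DTI 37.1% ≤ 38%; LTV 63.1% ≤ 97%; reserves 16.3 ≥ 2 mo → qualifies.
Qualifying: Product A, Product B, Product C. Lowest rate is 7.48% → Product C.

Product C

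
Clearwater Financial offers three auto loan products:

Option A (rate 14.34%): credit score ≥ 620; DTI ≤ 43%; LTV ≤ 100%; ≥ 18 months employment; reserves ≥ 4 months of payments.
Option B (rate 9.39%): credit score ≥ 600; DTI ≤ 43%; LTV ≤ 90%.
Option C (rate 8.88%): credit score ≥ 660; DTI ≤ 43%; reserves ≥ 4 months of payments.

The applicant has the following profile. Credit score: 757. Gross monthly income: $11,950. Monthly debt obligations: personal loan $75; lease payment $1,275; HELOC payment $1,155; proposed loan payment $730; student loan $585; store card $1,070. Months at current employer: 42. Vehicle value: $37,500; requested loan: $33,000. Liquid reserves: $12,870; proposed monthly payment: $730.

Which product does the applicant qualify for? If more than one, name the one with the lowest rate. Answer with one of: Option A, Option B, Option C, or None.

Option C

Total debts = (75 + 1,275 + 1,155 + 730 + 585 + 1,070) = 4,890; DTI = 4,890/11,950 = 40.9%.
LTV = 33,000/37,500 = 88%.
Reserves = 12,870/730 = 17.6 months.
Option A: score 757 ≥ 620; DTI 40.9% ≤ 43%; LTV 88% ≤ 100%; employment 42 ≥ 18 mo; reserves 17.6 ≥ 4 mo → qualifies.
Option B: score 757 ≥ 600; DTI 40.9% ≤ 43%; LTV 88% ≤ 90% → qualifies.
Option C: score 757 ≥ 660; DTI 40.9% ≤ 43%; reserves 17.6 ≥ 4 mo → qualifies.
Qualifying: Option A, Option B, Option C. Lowest rate is 8.88% → Option C.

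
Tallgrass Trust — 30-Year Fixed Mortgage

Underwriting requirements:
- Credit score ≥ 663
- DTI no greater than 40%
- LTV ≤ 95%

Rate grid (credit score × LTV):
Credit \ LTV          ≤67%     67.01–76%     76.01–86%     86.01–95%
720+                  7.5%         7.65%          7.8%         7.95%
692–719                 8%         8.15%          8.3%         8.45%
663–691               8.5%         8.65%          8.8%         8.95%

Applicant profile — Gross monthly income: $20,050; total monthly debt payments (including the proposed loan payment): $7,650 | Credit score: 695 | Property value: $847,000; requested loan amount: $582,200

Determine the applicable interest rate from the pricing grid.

Credit score 695 ≥ 663; Debt-to-income = 7,650/20,050 = 38.2% — meets 40% limit
Loan-to-value = 582,200/847,000 = 68.7% — pass (95% max)
Score 695 is in the 692–719 band; LTV 68.7% is in the 67.01–76% band → 8.15%.

8.15%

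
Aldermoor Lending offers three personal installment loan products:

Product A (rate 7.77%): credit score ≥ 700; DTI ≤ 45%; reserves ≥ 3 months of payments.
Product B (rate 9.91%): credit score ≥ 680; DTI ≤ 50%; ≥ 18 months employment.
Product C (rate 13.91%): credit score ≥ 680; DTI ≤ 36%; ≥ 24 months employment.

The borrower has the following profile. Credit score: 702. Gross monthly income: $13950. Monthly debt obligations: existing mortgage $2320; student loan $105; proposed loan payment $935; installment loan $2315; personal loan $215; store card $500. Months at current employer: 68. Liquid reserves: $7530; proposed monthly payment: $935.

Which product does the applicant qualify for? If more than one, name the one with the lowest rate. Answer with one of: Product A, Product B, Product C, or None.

Total debts = (2,320 + 105 + 935 + 2,315 + 215 + 500) = 6,390; DTI = 6,390/13,950 = 45.8%.
Reserves = 7,530/935 = 8.1 months.
Product A: score 702 ≥ 700; DTI 45.8% > 45%; reserves 8.1 ≥ 3 mo → does not qualify.
Product B: score 702 ≥ 680; DTI 45.8% ≤ 50%; employment 68 ≥ 18 mo → qualifies.
Product C: score 702 ≥ 680; DTI 45.8% > 36%; employment 68 ≥ 24 mo → does not qualify.

Product B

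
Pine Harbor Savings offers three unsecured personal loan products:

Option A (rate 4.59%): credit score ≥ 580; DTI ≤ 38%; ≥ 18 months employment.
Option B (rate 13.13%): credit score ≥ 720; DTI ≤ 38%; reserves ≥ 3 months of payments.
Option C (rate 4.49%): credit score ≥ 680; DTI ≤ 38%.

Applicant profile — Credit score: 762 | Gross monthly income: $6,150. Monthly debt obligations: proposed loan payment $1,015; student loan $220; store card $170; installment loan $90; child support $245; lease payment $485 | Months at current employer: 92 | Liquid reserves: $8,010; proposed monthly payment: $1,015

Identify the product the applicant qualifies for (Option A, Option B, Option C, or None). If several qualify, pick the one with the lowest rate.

Option C

Total debts = (1,015 + 220 + 170 + 90 + 245 + 485) = 2,225; DTI = 2,225/6,150 = 36.2%.
Reserves = 8,010/1,015 = 7.9 months.
Option A: score 762 ≥ 580; DTI 36.2% ≤ 38%; employment 92 ≥ 18 mo → qualifies.
Option B: score 762 ≥ 720; DTI 36.2% ≤ 38%; reserves 7.9 ≥ 3 mo → qualifies.
Option C: score 762 ≥ 680; DTI 36.2% ≤ 38% → qualifies.
Qualifying: Option A, Option B, Option C. Lowest rate is 4.49% → Option C.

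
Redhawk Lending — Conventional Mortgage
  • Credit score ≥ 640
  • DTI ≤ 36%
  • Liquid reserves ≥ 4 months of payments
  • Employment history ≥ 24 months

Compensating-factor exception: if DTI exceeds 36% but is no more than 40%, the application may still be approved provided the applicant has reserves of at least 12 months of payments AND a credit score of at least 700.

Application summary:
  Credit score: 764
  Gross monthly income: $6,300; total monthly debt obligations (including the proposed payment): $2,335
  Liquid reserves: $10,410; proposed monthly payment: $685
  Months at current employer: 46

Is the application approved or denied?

Credit score 764 ≥ 640 (meets base)
DTI: 2,335 ÷ 6,300 = 37.1%, over the 36% base limit.
Reserves: 10,410 ÷ 685 = 15.2 months (meets 4-month minimum)
Employment 46 ≥ 24 months
37.1% falls in the override range (36%–40%), so the compensating-factor test applies.
Reserves 15.2 ≥ 12 months; credit score 764 ≥ 700.
Both override conditions satisfied; DTI exception granted.

Approved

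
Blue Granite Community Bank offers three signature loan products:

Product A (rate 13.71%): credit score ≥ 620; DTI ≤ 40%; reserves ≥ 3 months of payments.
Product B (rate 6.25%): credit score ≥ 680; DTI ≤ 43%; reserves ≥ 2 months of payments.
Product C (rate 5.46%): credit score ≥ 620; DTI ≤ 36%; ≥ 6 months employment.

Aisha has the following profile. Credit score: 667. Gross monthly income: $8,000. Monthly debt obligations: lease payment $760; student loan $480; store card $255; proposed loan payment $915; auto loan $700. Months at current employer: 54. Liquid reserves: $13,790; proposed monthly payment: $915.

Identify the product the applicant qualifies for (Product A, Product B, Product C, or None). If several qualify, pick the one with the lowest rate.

Product A

Total debts = (760 + 480 + 255 + 915 + 700) = 3,110; DTI = 3,110/8,000 = 38.9%.
Reserves = 13,790/915 = 15.1 months.
Product A: score 667 ≥ 620; DTI 38.9% ≤ 40%; reserves 15.1 ≥ 3 mo → qualifies.
Product B: score 667 < 680; DTI 38.9% ≤ 43%; reserves 15.1 ≥ 2 mo → does not qualify.
Product C: score 667 ≥ 620; DTI 38.9% > 36%; employment 54 ≥ 6 mo → does not qualify.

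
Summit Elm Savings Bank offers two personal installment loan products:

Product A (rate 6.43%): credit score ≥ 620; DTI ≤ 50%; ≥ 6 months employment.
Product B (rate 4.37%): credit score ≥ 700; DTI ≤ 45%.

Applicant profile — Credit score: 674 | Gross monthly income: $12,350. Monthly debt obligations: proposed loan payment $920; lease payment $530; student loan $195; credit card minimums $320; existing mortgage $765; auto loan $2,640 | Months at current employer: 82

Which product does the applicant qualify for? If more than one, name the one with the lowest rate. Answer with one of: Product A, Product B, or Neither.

Product A

Total debts = (920 + 530 + 195 + 320 + 765 + 2,640) = 5,370; DTI = 5,370/12,350 = 43.5%.
Product A: score 674 ≥ 620; DTI 43.5% ≤ 50%; employment 82 ≥ 6 mo → qualifies.
Product B: score 674 < 700; DTI 43.5% ≤ 45% → does not qualify.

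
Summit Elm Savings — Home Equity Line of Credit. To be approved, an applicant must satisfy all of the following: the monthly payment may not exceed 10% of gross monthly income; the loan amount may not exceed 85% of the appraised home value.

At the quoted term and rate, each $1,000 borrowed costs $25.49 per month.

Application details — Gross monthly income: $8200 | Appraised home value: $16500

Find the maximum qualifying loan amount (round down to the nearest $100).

Payment cap: 10% × $8,200 = $820/month.
At $25.49 per $1,000, that supports 820/25.49 × 1,000 ≈ $32,169 → $32,100.
LTV cap: 85% × $16,500 = $14,025 → $14,000.
Binding constraint: loan-to-value.

$14,000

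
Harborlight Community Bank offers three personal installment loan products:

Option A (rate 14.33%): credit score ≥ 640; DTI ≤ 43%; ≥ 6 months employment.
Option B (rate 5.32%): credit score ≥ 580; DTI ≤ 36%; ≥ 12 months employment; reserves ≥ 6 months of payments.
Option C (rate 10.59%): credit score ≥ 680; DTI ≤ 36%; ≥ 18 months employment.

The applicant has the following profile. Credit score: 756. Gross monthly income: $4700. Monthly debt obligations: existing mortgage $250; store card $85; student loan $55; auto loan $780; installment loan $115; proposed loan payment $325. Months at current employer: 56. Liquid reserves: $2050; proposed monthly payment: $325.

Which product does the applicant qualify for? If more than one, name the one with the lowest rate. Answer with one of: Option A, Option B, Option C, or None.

Option B

Total debts = (250 + 85 + 55 + 780 + 115 + 325) = 1,610; DTI = 1,610/4,700 = 34.3%.
Reserves = 2,050/325 = 6.3 months.
Option A: score 756 ≥ 640; DTI 34.3% ≤ 43%; employment 56 ≥ 6 mo → qualifies.
Option B: score 756 ≥ 580; DTI 34.3% ≤ 36%; employment 56 ≥ 12 mo; reserves 6.3 ≥ 6 mo → qualifies.
Option C: score 756 ≥ 680; DTI 34.3% ≤ 36%; employment 56 ≥ 18 mo → qualifies.
Qualifying: Option A, Option B, Option C. Lowest rate is 5.32% → Option B.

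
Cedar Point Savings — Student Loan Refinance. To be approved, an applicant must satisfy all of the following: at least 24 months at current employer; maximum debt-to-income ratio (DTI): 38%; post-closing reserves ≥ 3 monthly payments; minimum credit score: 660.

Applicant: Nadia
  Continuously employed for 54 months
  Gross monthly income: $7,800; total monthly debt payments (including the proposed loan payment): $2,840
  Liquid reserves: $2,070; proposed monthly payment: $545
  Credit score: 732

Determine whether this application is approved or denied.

Employment 54 ≥ 24 months
DTI = 2,840/7,800 = 36.4% ≤ 38%
Reserves: 2,070 ÷ 545 = 3.8 months (meets 3-month minimum)
Credit score 732 ≥ 660 (meets)
All criteria satisfied.

Approved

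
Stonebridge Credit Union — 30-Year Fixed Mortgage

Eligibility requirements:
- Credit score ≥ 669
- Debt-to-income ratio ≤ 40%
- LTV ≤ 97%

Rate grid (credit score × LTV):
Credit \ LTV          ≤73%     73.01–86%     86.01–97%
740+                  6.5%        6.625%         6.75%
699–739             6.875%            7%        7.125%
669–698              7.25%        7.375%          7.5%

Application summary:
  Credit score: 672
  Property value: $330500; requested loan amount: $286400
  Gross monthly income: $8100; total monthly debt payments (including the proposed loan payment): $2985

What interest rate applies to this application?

Credit score 672 ≥ 669; DTI: 2,985 ÷ 8,100 = 36.9%, within the 40% cap
LTV: 286,400 ÷ 330,500 = 86.7%, within 97% cap
Score 672 is in the 669–698 band; LTV 86.7% is in the 86.01–97% band → 7.5%.

7.5%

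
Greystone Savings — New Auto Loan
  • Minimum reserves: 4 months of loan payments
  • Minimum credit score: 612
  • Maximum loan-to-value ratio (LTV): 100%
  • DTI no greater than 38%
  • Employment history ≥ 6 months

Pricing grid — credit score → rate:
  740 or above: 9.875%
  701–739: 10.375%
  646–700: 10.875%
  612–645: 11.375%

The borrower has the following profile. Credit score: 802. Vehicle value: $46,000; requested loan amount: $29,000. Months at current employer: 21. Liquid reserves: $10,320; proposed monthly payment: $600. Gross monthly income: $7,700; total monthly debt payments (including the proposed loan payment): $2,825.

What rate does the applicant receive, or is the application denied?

Approved at 9.875%

Credit score 802 ≥ 612 (meets minimum)
Employment 21 ≥ 6 months
Loan-to-value = 29,000/46,000 = 63% — pass (100% max)
Debt-to-income = 2,825/7,700 = 36.7% — meets 38% limit
Reserves = 10,320/600 = 17.2 months ≥ 4
All requirements met. Score 802 falls in the 740 or above tier → 9.875%.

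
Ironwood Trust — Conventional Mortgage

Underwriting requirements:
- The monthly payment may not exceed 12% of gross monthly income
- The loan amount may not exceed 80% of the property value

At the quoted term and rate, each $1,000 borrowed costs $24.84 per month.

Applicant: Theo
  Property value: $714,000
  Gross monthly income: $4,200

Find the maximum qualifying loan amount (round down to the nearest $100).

Payment cap: 12% × $4,200 = $504/month.
At $24.84 per $1,000, that supports 504/24.84 × 1,000 ≈ $20,289 → $20,200.
LTV cap: 80% × $714,000 = $571,200 → $571,200.
Binding constraint: payment-to-income.

$20,200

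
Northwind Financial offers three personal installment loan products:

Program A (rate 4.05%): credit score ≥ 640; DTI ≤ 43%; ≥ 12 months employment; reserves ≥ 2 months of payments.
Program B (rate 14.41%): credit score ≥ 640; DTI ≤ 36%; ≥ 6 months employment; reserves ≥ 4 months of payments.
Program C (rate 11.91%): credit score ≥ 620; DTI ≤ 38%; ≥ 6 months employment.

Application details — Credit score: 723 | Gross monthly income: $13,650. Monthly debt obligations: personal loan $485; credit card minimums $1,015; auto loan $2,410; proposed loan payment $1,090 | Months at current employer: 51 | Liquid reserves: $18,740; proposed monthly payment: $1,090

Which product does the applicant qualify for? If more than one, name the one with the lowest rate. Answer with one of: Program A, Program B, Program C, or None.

Total debts = (485 + 1,015 + 2,410 + 1,090) = 5,000; DTI = 5,000/13,650 = 36.6%.
Reserves = 18,740/1,090 = 17.2 months.
Program A: score 723 ≥ 640; DTI 36.6% ≤ 43%; employment 51 ≥ 12 mo; reserves 17.2 ≥ 2 mo → qualifies.
Program B: score 723 ≥ 640; DTI 36.6% > 36%; employment 51 ≥ 6 mo; reserves 17.2 ≥ 4 mo → does not qualify.
Program C: score 723 ≥ 620; DTI 36.6% ≤ 38%; employment 51 ≥ 6 mo → qualifies.
Qualifying: Program A, Program C. Lowest rate is 4.05% → Program A.

Program A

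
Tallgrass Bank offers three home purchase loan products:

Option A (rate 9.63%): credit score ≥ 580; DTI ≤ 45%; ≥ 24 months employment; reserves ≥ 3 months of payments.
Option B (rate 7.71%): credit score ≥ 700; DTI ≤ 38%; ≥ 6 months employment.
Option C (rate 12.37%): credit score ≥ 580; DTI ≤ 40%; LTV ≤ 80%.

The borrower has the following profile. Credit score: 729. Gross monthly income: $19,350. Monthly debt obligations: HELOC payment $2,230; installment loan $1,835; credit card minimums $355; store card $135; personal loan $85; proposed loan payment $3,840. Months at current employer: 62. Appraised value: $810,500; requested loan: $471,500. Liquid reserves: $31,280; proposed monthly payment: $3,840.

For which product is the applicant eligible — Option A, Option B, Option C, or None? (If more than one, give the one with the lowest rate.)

Option A

Total debts = (2,230 + 1,835 + 355 + 135 + 85 + 3,840) = 8,480; DTI = 8,480/19,350 = 43.8%.
LTV = 471,500/810,500 = 58.2%.
Reserves = 31,280/3,840 = 8.1 months.
Option A: score 729 ≥ 580; DTI 43.8% ≤ 45%; employment 62 ≥ 24 mo; reserves 8.1 ≥ 3 mo → qualifies.
Option B: score 729 ≥ 700; DTI 43.8% > 38%; employment 62 ≥ 6 mo → does not qualify.
Option C: score 729 ≥ 580; DTI 43.8% > 40%; LTV 58.2% ≤ 80% → does not qualify.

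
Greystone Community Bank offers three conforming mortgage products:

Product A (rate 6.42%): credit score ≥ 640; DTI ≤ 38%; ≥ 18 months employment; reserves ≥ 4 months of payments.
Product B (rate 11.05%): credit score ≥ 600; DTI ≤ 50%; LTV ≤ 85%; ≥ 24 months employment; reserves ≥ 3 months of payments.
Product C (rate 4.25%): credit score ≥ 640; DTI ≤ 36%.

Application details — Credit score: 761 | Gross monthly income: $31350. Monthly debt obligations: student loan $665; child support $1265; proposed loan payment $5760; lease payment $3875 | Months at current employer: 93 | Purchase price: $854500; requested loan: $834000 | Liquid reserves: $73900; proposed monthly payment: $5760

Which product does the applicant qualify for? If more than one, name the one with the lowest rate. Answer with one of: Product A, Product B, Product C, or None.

Total debts = (665 + 1,265 + 5,760 + 3,875) = 11,565; DTI = 11,565/31,350 = 36.9%.
LTV = 834,000/854,500 = 97.6%.
Reserves = 73,900/5,760 = 12.8 months.
Product A: score 761 ≥ 640; DTI 36.9% ≤ 38%; employment 93 ≥ 18 mo; reserves 12.8 ≥ 4 mo → qualifies.
Product B: score 761 ≥ 600; DTI 36.9% ≤ 50%; LTV 97.6% > 85%; employment 93 ≥ 24 mo; reserves 12.8 ≥ 3 mo → does not qualify.
Product C: score 761 ≥ 640; DTI 36.9% > 36% → does not qualify.

Product A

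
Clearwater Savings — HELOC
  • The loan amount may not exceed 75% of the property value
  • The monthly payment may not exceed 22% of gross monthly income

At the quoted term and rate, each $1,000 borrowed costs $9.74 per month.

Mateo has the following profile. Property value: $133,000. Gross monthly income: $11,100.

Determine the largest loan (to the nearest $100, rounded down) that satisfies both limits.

Payment cap: 22% × $11,100 = $2,442/month.
At $9.74 per $1,000, that supports 2,442/9.74 × 1,000 ≈ $250,718 → $250,700.
LTV cap: 75% × $133,000 = $99,750 → $99,700.
Binding constraint: loan-to-value.

$99,700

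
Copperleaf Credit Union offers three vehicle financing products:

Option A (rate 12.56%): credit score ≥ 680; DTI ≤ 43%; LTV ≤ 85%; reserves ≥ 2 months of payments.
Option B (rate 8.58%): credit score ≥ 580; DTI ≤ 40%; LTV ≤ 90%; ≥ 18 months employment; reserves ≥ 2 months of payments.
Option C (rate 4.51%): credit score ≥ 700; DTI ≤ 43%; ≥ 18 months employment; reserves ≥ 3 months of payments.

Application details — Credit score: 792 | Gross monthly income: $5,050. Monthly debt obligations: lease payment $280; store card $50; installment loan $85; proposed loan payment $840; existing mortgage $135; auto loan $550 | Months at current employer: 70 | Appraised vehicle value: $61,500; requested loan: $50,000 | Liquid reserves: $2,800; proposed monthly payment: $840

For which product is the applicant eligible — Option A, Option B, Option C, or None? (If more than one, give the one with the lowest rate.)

Total debts = (280 + 50 + 85 + 840 + 135 + 550) = 1,940; DTI = 1,940/5,050 = 38.4%.
LTV = 50,000/61,500 = 81.3%.
Reserves = 2,800/840 = 3.3 months.
Option A: score 792 ≥ 680; DTI 38.4% ≤ 43%; LTV 81.3% ≤ 85%; reserves 3.3 ≥ 2 mo → qualifies.
Option B: score 792 ≥ 580; DTI 38.4% ≤ 40%; LTV 81.3% ≤ 90%; employment 70 ≥ 18 mo; reserves 3.3 ≥ 2 mo → qualifies.
Option C: score 792 ≥ 700; DTI 38.4% ≤ 43%; employment 70 ≥ 18 mo; reserves 3.3 ≥ 3 mo → qualifies.
Qualifying: Option A, Option B, Option C. Lowest rate is 4.51% → Option C.

Option C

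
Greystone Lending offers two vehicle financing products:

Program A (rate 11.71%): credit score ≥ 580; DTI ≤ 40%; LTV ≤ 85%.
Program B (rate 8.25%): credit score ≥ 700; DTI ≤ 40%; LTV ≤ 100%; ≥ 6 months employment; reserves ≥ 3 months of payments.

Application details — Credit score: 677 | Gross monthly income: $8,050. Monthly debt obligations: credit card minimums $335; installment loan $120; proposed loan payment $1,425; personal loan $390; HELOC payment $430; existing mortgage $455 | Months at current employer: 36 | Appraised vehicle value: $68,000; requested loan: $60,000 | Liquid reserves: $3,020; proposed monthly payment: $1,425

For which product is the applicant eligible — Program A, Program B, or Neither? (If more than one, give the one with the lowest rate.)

Total debts = (335 + 120 + 1,425 + 390 + 430 + 455) = 3,155; DTI = 3,155/8,050 = 39.2%.
LTV = 60,000/68,000 = 88.2%.
Reserves = 3,020/1,425 = 2.1 months.
Program A: score 677 ≥ 580; DTI 39.2% ≤ 40%; LTV 88.2% > 85% → does not qualify.
Program B: score 677 < 700; DTI 39.2% ≤ 40%; LTV 88.2% ≤ 100%; employment 36 ≥ 6 mo; reserves 2.1 < 3 mo → does not qualify.

Neither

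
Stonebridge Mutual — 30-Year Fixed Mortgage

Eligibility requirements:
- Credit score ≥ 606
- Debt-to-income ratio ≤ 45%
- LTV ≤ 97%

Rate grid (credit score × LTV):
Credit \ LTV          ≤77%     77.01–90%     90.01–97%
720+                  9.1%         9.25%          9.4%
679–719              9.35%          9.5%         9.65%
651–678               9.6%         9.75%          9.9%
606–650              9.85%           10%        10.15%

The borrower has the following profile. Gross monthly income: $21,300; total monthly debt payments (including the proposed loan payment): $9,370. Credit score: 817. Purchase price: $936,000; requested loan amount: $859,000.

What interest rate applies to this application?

9.4%

Credit score 817 ≥ 606; DTI = 9,370/21,300 = 44% ≤ 45%
LTV: 859,000 ÷ 936,000 = 91.8%, within 97% cap
Row: 817 falls in 720+. Column: 91.8% falls in 90.01–97%. Rate = 9.4%.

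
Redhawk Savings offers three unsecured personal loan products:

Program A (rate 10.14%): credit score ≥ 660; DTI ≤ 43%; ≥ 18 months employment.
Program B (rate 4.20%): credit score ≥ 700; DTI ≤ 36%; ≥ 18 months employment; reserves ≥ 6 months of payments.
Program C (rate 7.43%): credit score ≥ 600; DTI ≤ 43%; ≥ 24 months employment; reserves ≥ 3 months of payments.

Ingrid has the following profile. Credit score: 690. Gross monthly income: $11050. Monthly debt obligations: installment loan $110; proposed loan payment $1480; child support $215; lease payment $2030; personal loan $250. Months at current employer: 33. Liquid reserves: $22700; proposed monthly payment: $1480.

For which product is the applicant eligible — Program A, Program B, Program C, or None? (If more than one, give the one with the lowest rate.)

Total debts = (110 + 1,480 + 215 + 2,030 + 250) = 4,085; DTI = 4,085/11,050 = 37%.
Reserves = 22,700/1,480 = 15.3 months.
Program A: score 690 ≥ 660; DTI 37% ≤ 43%; employment 33 ≥ 18 mo → qualifies.
Program B: score 690 < 700; DTI 37% > 36%; employment 33 ≥ 18 mo; reserves 15.3 ≥ 6 mo → does not qualify.
Program C: score 690 ≥ 600; DTI 37% ≤ 43%; employment 33 ≥ 24 mo; reserves 15.3 ≥ 3 mo → qualifies.
Qualifying: Program A, Program C. Lowest rate is 7.43% → Program C.

Program C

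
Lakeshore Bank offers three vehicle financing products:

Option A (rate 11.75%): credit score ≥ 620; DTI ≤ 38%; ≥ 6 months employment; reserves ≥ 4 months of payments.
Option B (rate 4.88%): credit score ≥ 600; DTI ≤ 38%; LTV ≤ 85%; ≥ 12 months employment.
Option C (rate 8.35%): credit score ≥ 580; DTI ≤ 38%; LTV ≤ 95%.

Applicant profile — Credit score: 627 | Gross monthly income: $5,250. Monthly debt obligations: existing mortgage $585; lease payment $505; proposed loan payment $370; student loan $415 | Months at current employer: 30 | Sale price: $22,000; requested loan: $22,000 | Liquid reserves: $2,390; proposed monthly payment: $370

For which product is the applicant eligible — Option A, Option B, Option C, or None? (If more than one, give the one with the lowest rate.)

Total debts = (585 + 505 + 370 + 415) = 1,875; DTI = 1,875/5,250 = 35.7%.
LTV = 22,000/22,000 = 100%.
Reserves = 2,390/370 = 6.5 months.
Option A: score 627 ≥ 620; DTI 35.7% ≤ 38%; employment 30 ≥ 6 mo; reserves 6.5 ≥ 4 mo → qualifies.
Option B: score 627 ≥ 600; DTI 35.7% ≤ 38%; LTV 100% > 85%; employment 30 ≥ 12 mo → does not qualify.
Option C: score 627 ≥ 580; DTI 35.7% ≤ 38%; LTV 100% > 95% → does not qualify.

Option A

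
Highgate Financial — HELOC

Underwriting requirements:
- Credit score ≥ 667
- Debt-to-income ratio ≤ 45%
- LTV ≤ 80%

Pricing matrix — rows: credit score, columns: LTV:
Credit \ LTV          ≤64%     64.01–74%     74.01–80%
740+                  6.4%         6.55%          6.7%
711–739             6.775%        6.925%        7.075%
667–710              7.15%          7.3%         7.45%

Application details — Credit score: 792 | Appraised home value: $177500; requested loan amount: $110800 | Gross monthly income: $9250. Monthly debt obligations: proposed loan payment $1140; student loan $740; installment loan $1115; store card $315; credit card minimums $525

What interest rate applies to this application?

Credit score 792 ≥ 667; Total monthly debts = (1,140 + 740 + 1,115 + 315 + 525) = 3,835. DTI: 3,835 ÷ 9,250 = 41.5%, within the 45% cap
LTV = 110,800/177,500 = 62.4% ≤ 80%
Credit 792 → row 740+; LTV 62.4% → column ≤64%. Grid cell → 6.4%.

6.4%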